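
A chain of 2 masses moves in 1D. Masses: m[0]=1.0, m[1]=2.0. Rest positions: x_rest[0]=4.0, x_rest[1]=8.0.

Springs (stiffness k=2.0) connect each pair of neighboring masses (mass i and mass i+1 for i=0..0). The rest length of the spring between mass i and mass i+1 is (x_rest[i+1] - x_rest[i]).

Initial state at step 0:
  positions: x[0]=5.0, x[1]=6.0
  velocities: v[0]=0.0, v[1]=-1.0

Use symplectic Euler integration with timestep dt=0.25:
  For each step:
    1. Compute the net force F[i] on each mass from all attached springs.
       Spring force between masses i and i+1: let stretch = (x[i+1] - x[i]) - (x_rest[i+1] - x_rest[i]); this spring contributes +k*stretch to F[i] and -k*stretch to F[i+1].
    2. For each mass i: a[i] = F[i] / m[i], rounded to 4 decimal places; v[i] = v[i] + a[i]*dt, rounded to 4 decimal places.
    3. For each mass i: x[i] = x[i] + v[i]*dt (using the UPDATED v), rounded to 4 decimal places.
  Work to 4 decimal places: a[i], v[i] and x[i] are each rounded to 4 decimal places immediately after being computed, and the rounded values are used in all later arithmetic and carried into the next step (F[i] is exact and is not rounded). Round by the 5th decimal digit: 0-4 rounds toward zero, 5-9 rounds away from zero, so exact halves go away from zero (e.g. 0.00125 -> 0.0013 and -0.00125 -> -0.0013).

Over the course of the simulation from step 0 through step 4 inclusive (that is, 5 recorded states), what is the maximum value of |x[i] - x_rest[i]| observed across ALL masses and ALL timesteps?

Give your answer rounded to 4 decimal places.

Step 0: x=[5.0000 6.0000] v=[0.0000 -1.0000]
Step 1: x=[4.6250 5.9375] v=[-1.5000 -0.2500]
Step 2: x=[3.9141 6.0430] v=[-2.8438 0.4219]
Step 3: x=[2.9693 6.2654] v=[-3.7794 0.8897]
Step 4: x=[1.9365 6.5318] v=[-4.1314 1.0657]
Max displacement = 2.0635

Answer: 2.0635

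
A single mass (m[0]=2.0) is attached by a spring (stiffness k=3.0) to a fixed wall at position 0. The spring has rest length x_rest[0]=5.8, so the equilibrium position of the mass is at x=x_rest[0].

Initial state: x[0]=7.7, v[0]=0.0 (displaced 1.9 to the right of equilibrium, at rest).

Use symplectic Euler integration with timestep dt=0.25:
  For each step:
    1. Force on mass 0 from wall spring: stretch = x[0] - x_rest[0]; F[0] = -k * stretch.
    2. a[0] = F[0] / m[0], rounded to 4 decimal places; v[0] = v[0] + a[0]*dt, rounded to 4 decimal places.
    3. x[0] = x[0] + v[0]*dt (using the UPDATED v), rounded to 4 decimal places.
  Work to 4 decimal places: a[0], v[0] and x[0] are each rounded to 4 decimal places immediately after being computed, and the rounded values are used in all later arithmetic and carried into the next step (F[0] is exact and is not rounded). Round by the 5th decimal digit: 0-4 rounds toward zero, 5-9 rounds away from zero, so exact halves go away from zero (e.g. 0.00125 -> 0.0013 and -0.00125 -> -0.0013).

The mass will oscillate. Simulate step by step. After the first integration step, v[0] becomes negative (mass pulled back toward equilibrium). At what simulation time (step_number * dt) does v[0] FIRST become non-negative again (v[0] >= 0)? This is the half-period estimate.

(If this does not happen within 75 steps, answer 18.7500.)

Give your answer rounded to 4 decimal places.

Step 0: x=[7.7000] v=[0.0000]
Step 1: x=[7.5219] v=[-0.7125]
Step 2: x=[7.1824] v=[-1.3582]
Step 3: x=[6.7133] v=[-1.8766]
Step 4: x=[6.1585] v=[-2.2191]
Step 5: x=[5.5701] v=[-2.3536]
Step 6: x=[5.0033] v=[-2.2674]
Step 7: x=[4.5112] v=[-1.9686]
Step 8: x=[4.1399] v=[-1.4853]
Step 9: x=[3.9242] v=[-0.8628]
Step 10: x=[3.8844] v=[-0.1594]
Step 11: x=[4.0242] v=[0.5590]
First v>=0 after going negative at step 11, time=2.7500

Answer: 2.7500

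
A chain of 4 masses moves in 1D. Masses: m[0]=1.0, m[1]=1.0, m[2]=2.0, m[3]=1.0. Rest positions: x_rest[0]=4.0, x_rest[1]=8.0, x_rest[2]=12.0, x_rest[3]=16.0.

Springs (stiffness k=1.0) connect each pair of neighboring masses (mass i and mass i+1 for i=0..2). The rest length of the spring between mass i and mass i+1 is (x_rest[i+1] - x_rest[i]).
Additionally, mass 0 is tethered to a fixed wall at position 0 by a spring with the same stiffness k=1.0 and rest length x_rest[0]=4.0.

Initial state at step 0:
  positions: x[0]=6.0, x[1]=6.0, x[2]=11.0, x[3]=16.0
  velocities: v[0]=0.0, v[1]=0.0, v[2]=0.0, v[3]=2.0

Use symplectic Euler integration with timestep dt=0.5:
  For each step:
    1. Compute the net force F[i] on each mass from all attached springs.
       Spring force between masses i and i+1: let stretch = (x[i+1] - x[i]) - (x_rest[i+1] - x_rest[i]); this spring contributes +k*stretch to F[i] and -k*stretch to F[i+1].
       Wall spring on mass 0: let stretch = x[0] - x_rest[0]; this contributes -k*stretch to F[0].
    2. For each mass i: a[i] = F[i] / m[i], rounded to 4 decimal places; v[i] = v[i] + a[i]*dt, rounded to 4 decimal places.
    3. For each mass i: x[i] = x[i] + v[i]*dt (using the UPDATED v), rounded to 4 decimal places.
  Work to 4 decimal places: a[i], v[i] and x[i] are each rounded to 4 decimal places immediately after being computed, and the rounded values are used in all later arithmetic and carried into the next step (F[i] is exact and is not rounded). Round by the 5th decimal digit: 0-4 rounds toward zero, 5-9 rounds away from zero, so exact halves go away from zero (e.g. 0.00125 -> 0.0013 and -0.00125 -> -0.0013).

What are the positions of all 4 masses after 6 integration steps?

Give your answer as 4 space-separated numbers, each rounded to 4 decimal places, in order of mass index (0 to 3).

Step 0: x=[6.0000 6.0000 11.0000 16.0000] v=[0.0000 0.0000 0.0000 2.0000]
Step 1: x=[4.5000 7.2500 11.0000 16.7500] v=[-3.0000 2.5000 0.0000 1.5000]
Step 2: x=[2.5625 8.7500 11.2500 17.0625] v=[-3.8750 3.0000 0.5000 0.6250]
Step 3: x=[1.5313 9.3282 11.9141 16.9219] v=[-2.0625 1.1563 1.3282 -0.2813]
Step 4: x=[2.0665 8.6036 12.8810 16.5293] v=[1.0703 -1.4492 1.9337 -0.7852]
Step 5: x=[3.7193 7.3141 13.7692 16.2246] v=[3.3056 -2.5791 1.7764 -0.6094]
Step 6: x=[5.3410 6.7396 14.1575 16.3061] v=[3.2434 -1.1490 0.7765 0.1629]

Answer: 5.3410 6.7396 14.1575 16.3061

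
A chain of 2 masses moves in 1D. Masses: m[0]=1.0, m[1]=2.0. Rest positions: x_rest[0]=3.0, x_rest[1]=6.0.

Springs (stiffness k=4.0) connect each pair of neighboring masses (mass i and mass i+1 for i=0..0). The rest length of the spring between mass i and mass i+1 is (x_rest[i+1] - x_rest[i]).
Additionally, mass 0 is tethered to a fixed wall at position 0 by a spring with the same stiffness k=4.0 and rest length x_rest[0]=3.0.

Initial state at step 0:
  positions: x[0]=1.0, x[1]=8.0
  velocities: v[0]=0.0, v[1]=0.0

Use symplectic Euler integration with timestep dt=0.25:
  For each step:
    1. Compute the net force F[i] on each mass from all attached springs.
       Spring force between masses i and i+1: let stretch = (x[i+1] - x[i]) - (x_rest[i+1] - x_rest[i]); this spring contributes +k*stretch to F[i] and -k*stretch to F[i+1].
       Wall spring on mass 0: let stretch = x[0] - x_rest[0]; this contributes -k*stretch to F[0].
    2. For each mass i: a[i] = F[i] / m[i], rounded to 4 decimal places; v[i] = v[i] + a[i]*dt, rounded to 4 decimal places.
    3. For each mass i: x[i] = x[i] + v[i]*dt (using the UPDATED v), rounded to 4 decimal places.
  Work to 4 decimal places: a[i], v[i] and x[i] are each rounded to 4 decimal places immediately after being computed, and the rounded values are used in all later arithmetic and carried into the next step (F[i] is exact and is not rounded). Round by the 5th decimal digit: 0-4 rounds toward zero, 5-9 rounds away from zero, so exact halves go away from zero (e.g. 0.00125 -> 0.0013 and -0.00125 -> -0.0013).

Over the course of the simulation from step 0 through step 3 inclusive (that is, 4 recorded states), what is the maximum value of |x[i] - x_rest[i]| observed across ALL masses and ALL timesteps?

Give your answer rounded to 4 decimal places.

Step 0: x=[1.0000 8.0000] v=[0.0000 0.0000]
Step 1: x=[2.5000 7.5000] v=[6.0000 -2.0000]
Step 2: x=[4.6250 6.7500] v=[8.5000 -3.0000]
Step 3: x=[6.1250 6.1094] v=[6.0000 -2.5625]
Max displacement = 3.1250

Answer: 3.1250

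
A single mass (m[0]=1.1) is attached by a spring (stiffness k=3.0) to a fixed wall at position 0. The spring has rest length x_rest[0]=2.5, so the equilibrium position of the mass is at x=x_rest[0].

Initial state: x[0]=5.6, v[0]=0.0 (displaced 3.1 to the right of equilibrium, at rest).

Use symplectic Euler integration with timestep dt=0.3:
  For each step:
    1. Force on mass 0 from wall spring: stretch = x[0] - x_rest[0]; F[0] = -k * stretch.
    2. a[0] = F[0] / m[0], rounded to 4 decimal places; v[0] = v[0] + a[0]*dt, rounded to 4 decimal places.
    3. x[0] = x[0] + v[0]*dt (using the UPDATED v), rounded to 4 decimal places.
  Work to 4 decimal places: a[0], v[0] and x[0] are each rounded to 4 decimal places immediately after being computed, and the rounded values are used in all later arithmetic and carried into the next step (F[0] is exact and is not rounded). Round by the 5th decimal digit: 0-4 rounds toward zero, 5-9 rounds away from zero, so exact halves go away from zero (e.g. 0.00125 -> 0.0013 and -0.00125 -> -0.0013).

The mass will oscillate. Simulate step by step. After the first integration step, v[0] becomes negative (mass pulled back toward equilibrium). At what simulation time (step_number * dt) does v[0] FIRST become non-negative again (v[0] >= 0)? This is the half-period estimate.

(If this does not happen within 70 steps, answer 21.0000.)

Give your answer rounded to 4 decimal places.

Answer: 2.1000

Derivation:
Step 0: x=[5.6000] v=[0.0000]
Step 1: x=[4.8391] v=[-2.5364]
Step 2: x=[3.5040] v=[-4.4502]
Step 3: x=[1.9225] v=[-5.2717]
Step 4: x=[0.4827] v=[-4.7992]
Step 5: x=[-0.4619] v=[-3.1487]
Step 6: x=[-0.6795] v=[-0.7253]
Step 7: x=[-0.1167] v=[1.8761]
First v>=0 after going negative at step 7, time=2.1000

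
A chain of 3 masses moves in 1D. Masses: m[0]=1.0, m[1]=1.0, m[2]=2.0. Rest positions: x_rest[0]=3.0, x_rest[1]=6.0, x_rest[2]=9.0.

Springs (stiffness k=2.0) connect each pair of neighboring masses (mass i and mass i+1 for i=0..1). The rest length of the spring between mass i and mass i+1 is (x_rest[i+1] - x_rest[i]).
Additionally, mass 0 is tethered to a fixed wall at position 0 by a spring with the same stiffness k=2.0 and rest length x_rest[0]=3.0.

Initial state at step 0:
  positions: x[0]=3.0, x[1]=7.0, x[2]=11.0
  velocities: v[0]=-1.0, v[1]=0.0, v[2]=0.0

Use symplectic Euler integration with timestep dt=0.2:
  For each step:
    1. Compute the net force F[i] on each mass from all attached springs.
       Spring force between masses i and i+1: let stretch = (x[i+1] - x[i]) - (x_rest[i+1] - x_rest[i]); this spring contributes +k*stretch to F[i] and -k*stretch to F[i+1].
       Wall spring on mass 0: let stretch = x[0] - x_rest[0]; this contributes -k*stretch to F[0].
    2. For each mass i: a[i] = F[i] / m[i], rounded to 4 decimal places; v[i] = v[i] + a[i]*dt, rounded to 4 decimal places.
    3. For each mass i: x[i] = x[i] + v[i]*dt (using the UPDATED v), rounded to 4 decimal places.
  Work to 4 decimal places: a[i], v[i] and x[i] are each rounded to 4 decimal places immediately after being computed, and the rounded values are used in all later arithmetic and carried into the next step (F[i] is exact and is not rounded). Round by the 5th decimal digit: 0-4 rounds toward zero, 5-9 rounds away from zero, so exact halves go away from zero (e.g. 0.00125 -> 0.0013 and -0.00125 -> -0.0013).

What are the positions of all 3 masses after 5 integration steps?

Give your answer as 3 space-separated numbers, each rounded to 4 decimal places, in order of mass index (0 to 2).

Answer: 3.3290 6.8530 10.4456

Derivation:
Step 0: x=[3.0000 7.0000 11.0000] v=[-1.0000 0.0000 0.0000]
Step 1: x=[2.8800 7.0000 10.9600] v=[-0.6000 0.0000 -0.2000]
Step 2: x=[2.8592 6.9872 10.8816] v=[-0.1040 -0.0640 -0.3920]
Step 3: x=[2.9399 6.9557 10.7674] v=[0.4035 -0.1574 -0.5709]
Step 4: x=[3.1067 6.9079 10.6208] v=[0.8339 -0.2390 -0.7332]
Step 5: x=[3.3290 6.8530 10.4456] v=[1.1117 -0.2743 -0.8758]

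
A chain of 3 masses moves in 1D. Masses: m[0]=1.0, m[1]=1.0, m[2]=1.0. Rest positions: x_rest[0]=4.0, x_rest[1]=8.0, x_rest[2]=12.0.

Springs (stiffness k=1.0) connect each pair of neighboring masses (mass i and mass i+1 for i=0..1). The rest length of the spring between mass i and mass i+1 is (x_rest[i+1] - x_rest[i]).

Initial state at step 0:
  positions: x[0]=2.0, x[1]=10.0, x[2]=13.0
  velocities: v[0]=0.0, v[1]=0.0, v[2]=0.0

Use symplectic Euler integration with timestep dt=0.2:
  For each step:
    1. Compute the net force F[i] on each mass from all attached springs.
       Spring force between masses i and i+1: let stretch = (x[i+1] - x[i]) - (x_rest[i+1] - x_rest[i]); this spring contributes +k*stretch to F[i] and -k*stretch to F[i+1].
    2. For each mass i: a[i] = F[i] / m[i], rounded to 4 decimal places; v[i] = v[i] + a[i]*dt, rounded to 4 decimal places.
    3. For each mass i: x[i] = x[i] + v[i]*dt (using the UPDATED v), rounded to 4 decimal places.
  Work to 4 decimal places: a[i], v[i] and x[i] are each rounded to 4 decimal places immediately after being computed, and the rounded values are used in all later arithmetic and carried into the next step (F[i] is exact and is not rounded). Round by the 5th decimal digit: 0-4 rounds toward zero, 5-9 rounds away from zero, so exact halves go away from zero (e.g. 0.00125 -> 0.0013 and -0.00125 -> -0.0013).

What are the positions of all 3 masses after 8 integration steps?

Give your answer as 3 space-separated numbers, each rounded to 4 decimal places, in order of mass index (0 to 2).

Step 0: x=[2.0000 10.0000 13.0000] v=[0.0000 0.0000 0.0000]
Step 1: x=[2.1600 9.8000 13.0400] v=[0.8000 -1.0000 0.2000]
Step 2: x=[2.4656 9.4240 13.1104] v=[1.5280 -1.8800 0.3520]
Step 3: x=[2.8895 8.9171 13.1933] v=[2.1197 -2.5344 0.4147]
Step 4: x=[3.3945 8.3402 13.2652] v=[2.5252 -2.8847 0.3595]
Step 5: x=[3.9374 7.7624 13.3001] v=[2.7143 -2.8888 0.1745]
Step 6: x=[4.4733 7.2531 13.2735] v=[2.6793 -2.5463 -0.1330]
Step 7: x=[4.9604 6.8735 13.1661] v=[2.4353 -1.8982 -0.5371]
Step 8: x=[5.3640 6.6690 12.9670] v=[2.0179 -1.0223 -0.9956]

Answer: 5.3640 6.6690 12.9670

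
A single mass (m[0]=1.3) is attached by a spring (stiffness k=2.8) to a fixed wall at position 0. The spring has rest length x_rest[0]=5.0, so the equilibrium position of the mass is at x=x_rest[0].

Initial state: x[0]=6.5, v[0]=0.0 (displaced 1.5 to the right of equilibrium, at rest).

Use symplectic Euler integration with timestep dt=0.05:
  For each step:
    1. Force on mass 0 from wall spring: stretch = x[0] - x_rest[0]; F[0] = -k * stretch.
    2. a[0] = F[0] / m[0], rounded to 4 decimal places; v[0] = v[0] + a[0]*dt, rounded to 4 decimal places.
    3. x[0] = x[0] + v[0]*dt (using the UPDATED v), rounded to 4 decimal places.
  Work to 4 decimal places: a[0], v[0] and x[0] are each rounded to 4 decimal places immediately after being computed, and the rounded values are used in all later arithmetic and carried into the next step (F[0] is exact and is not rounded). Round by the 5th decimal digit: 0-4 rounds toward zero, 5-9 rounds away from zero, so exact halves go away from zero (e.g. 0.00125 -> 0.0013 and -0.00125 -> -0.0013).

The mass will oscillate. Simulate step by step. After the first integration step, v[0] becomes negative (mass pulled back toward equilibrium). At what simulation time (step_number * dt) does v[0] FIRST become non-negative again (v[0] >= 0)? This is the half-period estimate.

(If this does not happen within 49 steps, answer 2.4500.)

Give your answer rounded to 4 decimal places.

Answer: 2.1500

Derivation:
Step 0: x=[6.5000] v=[0.0000]
Step 1: x=[6.4919] v=[-0.1615]
Step 2: x=[6.4758] v=[-0.3222]
Step 3: x=[6.4517] v=[-0.4811]
Step 4: x=[6.4198] v=[-0.6374]
Step 5: x=[6.3803] v=[-0.7903]
Step 6: x=[6.3334] v=[-0.9390]
Step 7: x=[6.2793] v=[-1.0826]
Step 8: x=[6.2183] v=[-1.2204]
Step 9: x=[6.1507] v=[-1.3516]
Step 10: x=[6.0769] v=[-1.4755]
Step 11: x=[5.9973] v=[-1.5915]
Step 12: x=[5.9124] v=[-1.6989]
Step 13: x=[5.8225] v=[-1.7972]
Step 14: x=[5.7282] v=[-1.8858]
Step 15: x=[5.6300] v=[-1.9642]
Step 16: x=[5.5284] v=[-2.0320]
Step 17: x=[5.4240] v=[-2.0889]
Step 18: x=[5.3173] v=[-2.1346]
Step 19: x=[5.2089] v=[-2.1688]
Step 20: x=[5.0993] v=[-2.1913]
Step 21: x=[4.9892] v=[-2.2020]
Step 22: x=[4.8792] v=[-2.2008]
Step 23: x=[4.7698] v=[-2.1878]
Step 24: x=[4.6617] v=[-2.1630]
Step 25: x=[4.5554] v=[-2.1266]
Step 26: x=[4.4515] v=[-2.0787]
Step 27: x=[4.3505] v=[-2.0196]
Step 28: x=[4.2530] v=[-1.9497]
Step 29: x=[4.1595] v=[-1.8693]
Step 30: x=[4.0706] v=[-1.7788]
Step 31: x=[3.9867] v=[-1.6787]
Step 32: x=[3.9082] v=[-1.5696]
Step 33: x=[3.8356] v=[-1.4520]
Step 34: x=[3.7693] v=[-1.3266]
Step 35: x=[3.7096] v=[-1.1941]
Step 36: x=[3.6568] v=[-1.0551]
Step 37: x=[3.6113] v=[-0.9105]
Step 38: x=[3.5733] v=[-0.7610]
Step 39: x=[3.5429] v=[-0.6074]
Step 40: x=[3.5204] v=[-0.4505]
Step 41: x=[3.5058] v=[-0.2912]
Step 42: x=[3.4993] v=[-0.1303]
Step 43: x=[3.5009] v=[0.0313]
First v>=0 after going negative at step 43, time=2.1500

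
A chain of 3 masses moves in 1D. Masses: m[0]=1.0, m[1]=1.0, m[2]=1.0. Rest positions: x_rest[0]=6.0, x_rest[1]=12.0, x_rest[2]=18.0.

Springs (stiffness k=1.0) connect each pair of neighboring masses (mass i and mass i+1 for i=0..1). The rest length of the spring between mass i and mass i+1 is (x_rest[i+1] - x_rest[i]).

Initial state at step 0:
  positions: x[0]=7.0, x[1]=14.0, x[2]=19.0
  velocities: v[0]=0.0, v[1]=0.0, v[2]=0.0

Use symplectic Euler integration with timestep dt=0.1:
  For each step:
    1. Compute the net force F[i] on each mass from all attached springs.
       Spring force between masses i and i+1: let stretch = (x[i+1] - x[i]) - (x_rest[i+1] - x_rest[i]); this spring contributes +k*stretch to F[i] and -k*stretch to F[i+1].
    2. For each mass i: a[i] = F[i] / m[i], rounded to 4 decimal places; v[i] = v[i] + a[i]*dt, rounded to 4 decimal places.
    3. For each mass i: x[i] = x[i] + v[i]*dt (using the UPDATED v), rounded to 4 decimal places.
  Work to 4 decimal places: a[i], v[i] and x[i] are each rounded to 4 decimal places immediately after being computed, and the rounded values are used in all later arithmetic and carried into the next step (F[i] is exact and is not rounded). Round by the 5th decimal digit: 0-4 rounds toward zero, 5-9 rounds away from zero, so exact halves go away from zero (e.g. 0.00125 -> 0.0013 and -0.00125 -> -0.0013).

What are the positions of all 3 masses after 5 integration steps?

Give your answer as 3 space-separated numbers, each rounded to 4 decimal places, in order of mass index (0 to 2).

Step 0: x=[7.0000 14.0000 19.0000] v=[0.0000 0.0000 0.0000]
Step 1: x=[7.0100 13.9800 19.0100] v=[0.1000 -0.2000 0.1000]
Step 2: x=[7.0297 13.9406 19.0297] v=[0.1970 -0.3940 0.1970]
Step 3: x=[7.0585 13.8830 19.0585] v=[0.2881 -0.5762 0.2881]
Step 4: x=[7.0956 13.8089 19.0956] v=[0.3706 -0.7411 0.3706]
Step 5: x=[7.1398 13.7205 19.1398] v=[0.4419 -0.8838 0.4419]

Answer: 7.1398 13.7205 19.1398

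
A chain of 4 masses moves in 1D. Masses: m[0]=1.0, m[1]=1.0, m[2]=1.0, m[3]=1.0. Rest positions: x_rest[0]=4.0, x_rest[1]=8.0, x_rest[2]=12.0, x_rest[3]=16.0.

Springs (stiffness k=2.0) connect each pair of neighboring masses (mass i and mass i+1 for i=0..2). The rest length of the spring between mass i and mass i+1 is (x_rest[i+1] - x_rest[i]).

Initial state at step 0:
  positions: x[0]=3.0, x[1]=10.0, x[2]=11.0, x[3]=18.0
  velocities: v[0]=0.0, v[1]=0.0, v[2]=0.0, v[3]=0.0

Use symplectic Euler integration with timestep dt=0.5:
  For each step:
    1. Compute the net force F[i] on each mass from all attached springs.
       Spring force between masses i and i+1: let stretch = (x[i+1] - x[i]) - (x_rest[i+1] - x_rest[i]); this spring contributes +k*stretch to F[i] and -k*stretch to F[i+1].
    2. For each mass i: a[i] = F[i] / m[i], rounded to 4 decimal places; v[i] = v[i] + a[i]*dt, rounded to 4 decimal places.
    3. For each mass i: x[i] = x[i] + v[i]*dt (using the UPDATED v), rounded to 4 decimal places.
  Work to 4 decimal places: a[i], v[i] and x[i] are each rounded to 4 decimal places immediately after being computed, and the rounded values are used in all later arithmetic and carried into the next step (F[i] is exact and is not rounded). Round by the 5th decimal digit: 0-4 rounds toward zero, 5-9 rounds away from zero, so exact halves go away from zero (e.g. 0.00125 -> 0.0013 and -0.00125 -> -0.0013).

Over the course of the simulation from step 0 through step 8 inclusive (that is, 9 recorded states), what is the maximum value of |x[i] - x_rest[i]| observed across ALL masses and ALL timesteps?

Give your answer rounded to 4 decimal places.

Step 0: x=[3.0000 10.0000 11.0000 18.0000] v=[0.0000 0.0000 0.0000 0.0000]
Step 1: x=[4.5000 7.0000 14.0000 16.5000] v=[3.0000 -6.0000 6.0000 -3.0000]
Step 2: x=[5.2500 6.2500 14.7500 15.7500] v=[1.5000 -1.5000 1.5000 -1.5000]
Step 3: x=[4.5000 9.2500 11.7500 16.5000] v=[-1.5000 6.0000 -6.0000 1.5000]
Step 4: x=[4.1250 11.1250 9.8750 16.8750] v=[-0.7500 3.7500 -3.7500 0.7500]
Step 5: x=[5.2500 8.8750 12.1250 15.7500] v=[2.2500 -4.5000 4.5000 -2.2500]
Step 6: x=[6.1875 6.4375 14.5625 14.8125] v=[1.8750 -4.8750 4.8750 -1.8750]
Step 7: x=[5.2500 7.9375 13.0625 15.7500] v=[-1.8750 3.0000 -3.0000 1.8750]
Step 8: x=[3.6563 10.6563 10.3438 17.3438] v=[-3.1875 5.4375 -5.4375 3.1875]
Max displacement = 3.1250

Answer: 3.1250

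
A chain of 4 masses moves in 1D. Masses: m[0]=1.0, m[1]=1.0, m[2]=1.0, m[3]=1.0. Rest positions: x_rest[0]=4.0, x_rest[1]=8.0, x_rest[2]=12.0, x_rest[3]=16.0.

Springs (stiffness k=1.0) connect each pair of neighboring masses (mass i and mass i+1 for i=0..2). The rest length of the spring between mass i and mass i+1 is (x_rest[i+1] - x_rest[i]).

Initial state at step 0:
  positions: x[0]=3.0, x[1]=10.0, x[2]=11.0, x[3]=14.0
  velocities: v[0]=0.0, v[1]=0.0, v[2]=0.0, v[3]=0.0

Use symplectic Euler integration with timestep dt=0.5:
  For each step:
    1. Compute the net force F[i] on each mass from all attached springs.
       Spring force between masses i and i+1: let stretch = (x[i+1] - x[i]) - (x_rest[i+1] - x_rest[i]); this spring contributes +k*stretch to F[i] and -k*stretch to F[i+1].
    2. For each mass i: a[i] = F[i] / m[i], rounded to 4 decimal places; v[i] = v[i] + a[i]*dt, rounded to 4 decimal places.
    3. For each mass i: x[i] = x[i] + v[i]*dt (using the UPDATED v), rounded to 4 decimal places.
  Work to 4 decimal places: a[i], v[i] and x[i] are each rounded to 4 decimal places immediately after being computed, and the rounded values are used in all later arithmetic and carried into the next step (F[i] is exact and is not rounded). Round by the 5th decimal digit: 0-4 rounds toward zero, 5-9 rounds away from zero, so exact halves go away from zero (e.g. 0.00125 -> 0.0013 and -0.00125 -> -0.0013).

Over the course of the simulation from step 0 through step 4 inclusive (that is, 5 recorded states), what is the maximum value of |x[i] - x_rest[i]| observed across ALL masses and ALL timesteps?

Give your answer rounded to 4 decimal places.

Step 0: x=[3.0000 10.0000 11.0000 14.0000] v=[0.0000 0.0000 0.0000 0.0000]
Step 1: x=[3.7500 8.5000 11.5000 14.2500] v=[1.5000 -3.0000 1.0000 0.5000]
Step 2: x=[4.6875 6.5625 11.9375 14.8125] v=[1.8750 -3.8750 0.8750 1.1250]
Step 3: x=[5.0938 5.5000 11.7500 15.6563] v=[0.8125 -2.1250 -0.3750 1.6875]
Step 4: x=[4.6016 5.8985 10.9766 16.5235] v=[-0.9844 0.7969 -1.5469 1.7344]
Max displacement = 2.5000

Answer: 2.5000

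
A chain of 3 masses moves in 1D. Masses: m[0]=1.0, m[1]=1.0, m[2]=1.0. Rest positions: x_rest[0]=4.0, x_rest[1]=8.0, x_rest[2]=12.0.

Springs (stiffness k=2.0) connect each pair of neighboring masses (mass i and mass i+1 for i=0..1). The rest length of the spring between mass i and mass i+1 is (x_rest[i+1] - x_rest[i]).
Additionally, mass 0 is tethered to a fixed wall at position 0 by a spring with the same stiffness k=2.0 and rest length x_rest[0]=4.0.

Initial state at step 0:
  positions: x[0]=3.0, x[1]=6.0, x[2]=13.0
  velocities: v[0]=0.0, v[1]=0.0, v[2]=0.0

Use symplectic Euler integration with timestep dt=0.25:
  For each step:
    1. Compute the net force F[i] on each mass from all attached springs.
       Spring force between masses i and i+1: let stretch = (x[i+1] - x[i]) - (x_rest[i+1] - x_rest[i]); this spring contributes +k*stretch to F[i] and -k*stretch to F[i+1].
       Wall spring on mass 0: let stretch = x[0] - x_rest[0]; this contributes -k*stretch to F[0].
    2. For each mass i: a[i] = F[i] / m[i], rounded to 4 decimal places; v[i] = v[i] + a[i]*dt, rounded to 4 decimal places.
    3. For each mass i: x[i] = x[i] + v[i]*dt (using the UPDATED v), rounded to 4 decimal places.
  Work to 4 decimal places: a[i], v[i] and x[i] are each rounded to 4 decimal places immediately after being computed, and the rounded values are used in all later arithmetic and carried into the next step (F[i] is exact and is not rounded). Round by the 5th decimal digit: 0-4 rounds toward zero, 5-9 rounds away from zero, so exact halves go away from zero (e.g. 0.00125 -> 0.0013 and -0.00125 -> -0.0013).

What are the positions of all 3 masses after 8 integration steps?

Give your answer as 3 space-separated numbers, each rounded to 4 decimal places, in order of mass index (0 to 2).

Step 0: x=[3.0000 6.0000 13.0000] v=[0.0000 0.0000 0.0000]
Step 1: x=[3.0000 6.5000 12.6250] v=[0.0000 2.0000 -1.5000]
Step 2: x=[3.0625 7.3281 11.9844] v=[0.2500 3.3125 -2.5625]
Step 3: x=[3.2754 8.2051 11.2617] v=[0.8516 3.5079 -2.8907]
Step 4: x=[3.6951 8.8480 10.6570] v=[1.6788 2.5714 -2.4190]
Step 5: x=[4.2970 9.0729 10.3261] v=[2.4077 0.8995 -1.3235]
Step 6: x=[4.9588 8.8574 10.3386] v=[2.6472 -0.8619 0.0499]
Step 7: x=[5.4881 8.3398 10.6659] v=[2.1171 -2.0706 1.3093]
Step 8: x=[5.6878 7.7565 11.2025] v=[0.7989 -2.3334 2.1463]

Answer: 5.6878 7.7565 11.2025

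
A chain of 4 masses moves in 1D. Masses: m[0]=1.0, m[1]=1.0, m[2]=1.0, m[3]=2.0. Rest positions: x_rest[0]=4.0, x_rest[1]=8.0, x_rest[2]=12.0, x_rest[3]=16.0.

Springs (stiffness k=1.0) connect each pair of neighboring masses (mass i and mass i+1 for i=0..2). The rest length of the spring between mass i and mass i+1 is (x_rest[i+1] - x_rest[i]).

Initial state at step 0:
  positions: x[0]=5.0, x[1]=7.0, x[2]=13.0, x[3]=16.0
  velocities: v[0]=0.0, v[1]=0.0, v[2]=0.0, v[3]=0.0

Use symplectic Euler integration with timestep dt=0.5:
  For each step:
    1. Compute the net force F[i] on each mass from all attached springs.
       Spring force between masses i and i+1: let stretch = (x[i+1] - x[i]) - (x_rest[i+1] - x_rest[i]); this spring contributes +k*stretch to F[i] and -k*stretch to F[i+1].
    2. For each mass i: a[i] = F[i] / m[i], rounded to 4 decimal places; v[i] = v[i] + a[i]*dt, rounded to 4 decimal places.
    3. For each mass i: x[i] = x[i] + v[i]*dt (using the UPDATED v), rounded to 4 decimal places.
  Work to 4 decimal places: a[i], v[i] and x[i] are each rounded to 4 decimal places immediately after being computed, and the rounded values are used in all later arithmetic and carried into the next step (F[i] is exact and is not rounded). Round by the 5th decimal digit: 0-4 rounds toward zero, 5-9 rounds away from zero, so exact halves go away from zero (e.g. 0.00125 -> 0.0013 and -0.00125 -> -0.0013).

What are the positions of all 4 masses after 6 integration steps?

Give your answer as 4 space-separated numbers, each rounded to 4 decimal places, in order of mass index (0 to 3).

Step 0: x=[5.0000 7.0000 13.0000 16.0000] v=[0.0000 0.0000 0.0000 0.0000]
Step 1: x=[4.5000 8.0000 12.2500 16.1250] v=[-1.0000 2.0000 -1.5000 0.2500]
Step 2: x=[3.8750 9.1875 11.4063 16.2657] v=[-1.2500 2.3750 -1.6875 0.2813]
Step 3: x=[3.5781 9.6016 11.2227 16.2990] v=[-0.5938 0.8282 -0.3672 0.0665]
Step 4: x=[3.7871 8.9151 11.9029 16.1977] v=[0.4180 -1.3730 1.3604 -0.2026]
Step 5: x=[4.2781 7.6936 12.9099 16.0596] v=[0.9820 -2.4431 2.0139 -0.2763]
Step 6: x=[4.6230 6.9223 13.4002 16.0278] v=[0.6898 -1.5427 0.9806 -0.0637]

Answer: 4.6230 6.9223 13.4002 16.0278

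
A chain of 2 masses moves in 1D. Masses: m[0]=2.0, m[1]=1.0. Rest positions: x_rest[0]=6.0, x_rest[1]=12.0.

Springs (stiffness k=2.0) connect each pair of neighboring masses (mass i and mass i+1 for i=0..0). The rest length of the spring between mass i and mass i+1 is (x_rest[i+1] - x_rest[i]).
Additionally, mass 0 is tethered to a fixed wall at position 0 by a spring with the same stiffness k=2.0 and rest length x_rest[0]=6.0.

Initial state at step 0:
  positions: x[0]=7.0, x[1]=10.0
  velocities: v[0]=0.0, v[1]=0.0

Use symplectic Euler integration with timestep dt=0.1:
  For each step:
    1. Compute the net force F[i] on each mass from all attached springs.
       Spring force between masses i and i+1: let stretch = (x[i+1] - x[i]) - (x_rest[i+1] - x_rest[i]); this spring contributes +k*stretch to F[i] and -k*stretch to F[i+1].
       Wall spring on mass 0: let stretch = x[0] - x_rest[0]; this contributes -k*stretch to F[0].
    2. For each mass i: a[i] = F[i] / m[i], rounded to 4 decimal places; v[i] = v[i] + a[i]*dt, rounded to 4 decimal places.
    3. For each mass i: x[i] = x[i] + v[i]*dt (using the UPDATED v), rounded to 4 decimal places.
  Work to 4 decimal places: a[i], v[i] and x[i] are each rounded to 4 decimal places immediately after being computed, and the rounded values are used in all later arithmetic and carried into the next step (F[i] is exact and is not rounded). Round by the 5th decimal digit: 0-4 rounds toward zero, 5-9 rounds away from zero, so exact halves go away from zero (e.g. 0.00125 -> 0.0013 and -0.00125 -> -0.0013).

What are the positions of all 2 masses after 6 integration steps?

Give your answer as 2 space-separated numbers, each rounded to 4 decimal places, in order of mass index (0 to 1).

Answer: 6.2541 11.1256

Derivation:
Step 0: x=[7.0000 10.0000] v=[0.0000 0.0000]
Step 1: x=[6.9600 10.0600] v=[-0.4000 0.6000]
Step 2: x=[6.8814 10.1780] v=[-0.7860 1.1800]
Step 3: x=[6.7670 10.3501] v=[-1.1445 1.7207]
Step 4: x=[6.6207 10.5705] v=[-1.4629 2.2041]
Step 5: x=[6.4477 10.8319] v=[-1.7300 2.6141]
Step 6: x=[6.2541 11.1256] v=[-1.9364 2.9373]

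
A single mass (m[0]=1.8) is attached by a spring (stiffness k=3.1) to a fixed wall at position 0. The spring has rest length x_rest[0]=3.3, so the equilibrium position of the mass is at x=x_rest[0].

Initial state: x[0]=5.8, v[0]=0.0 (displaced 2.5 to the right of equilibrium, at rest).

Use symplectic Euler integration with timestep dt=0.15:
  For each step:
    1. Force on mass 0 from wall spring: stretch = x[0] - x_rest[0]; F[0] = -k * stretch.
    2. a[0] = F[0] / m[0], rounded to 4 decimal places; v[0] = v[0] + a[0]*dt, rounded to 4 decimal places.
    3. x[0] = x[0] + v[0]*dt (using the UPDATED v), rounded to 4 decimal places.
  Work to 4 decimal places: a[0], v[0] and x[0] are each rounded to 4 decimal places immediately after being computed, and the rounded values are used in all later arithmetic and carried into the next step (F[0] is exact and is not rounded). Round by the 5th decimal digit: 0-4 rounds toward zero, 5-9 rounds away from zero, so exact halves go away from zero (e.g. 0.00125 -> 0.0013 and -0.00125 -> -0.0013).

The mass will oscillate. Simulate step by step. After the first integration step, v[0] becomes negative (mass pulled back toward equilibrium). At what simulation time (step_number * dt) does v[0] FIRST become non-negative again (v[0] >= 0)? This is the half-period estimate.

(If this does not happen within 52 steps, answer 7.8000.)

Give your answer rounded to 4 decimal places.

Step 0: x=[5.8000] v=[0.0000]
Step 1: x=[5.7031] v=[-0.6458]
Step 2: x=[5.5131] v=[-1.2666]
Step 3: x=[5.2374] v=[-1.8383]
Step 4: x=[4.8866] v=[-2.3388]
Step 5: x=[4.4743] v=[-2.7487]
Step 6: x=[4.0165] v=[-3.0521]
Step 7: x=[3.5309] v=[-3.2372]
Step 8: x=[3.0364] v=[-3.2969]
Step 9: x=[2.5521] v=[-3.2288]
Step 10: x=[2.0968] v=[-3.0356]
Step 11: x=[1.6881] v=[-2.7248]
Step 12: x=[1.3418] v=[-2.3084]
Step 13: x=[1.0714] v=[-1.8025]
Step 14: x=[0.8874] v=[-1.2268]
Step 15: x=[0.7969] v=[-0.6036]
Step 16: x=[0.8034] v=[0.0430]
First v>=0 after going negative at step 16, time=2.4000

Answer: 2.4000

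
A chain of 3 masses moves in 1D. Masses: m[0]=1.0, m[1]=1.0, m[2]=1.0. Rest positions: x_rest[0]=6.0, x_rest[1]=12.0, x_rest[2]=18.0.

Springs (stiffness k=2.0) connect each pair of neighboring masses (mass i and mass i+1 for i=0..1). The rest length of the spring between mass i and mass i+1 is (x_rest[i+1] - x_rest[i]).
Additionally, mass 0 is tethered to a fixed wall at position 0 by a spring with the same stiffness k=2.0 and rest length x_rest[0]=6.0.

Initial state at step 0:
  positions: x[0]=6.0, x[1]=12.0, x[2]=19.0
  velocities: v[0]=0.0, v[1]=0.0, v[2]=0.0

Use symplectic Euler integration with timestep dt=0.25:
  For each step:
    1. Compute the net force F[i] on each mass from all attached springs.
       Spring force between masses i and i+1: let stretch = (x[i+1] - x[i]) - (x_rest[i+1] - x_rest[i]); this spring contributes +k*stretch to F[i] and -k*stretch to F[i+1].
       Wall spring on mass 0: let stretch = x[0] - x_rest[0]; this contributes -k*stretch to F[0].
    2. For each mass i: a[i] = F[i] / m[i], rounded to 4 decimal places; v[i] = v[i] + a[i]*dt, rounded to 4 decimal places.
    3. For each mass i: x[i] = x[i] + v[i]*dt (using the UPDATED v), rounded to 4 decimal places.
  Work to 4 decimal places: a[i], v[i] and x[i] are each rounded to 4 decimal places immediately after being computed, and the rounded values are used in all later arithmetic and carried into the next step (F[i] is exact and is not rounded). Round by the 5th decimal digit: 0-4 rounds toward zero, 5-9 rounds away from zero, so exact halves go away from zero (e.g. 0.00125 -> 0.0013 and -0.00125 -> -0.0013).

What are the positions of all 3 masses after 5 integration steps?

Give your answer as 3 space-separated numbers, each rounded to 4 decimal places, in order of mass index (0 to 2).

Answer: 6.3132 12.6678 17.9748

Derivation:
Step 0: x=[6.0000 12.0000 19.0000] v=[0.0000 0.0000 0.0000]
Step 1: x=[6.0000 12.1250 18.8750] v=[0.0000 0.5000 -0.5000]
Step 2: x=[6.0156 12.3281 18.6563] v=[0.0625 0.8125 -0.8750]
Step 3: x=[6.0684 12.5332 18.3965] v=[0.2110 0.8204 -1.0391]
Step 4: x=[6.1707 12.6631 18.1538] v=[0.4092 0.5197 -0.9708]
Step 5: x=[6.3132 12.6678 17.9748] v=[0.5701 0.0189 -0.7162]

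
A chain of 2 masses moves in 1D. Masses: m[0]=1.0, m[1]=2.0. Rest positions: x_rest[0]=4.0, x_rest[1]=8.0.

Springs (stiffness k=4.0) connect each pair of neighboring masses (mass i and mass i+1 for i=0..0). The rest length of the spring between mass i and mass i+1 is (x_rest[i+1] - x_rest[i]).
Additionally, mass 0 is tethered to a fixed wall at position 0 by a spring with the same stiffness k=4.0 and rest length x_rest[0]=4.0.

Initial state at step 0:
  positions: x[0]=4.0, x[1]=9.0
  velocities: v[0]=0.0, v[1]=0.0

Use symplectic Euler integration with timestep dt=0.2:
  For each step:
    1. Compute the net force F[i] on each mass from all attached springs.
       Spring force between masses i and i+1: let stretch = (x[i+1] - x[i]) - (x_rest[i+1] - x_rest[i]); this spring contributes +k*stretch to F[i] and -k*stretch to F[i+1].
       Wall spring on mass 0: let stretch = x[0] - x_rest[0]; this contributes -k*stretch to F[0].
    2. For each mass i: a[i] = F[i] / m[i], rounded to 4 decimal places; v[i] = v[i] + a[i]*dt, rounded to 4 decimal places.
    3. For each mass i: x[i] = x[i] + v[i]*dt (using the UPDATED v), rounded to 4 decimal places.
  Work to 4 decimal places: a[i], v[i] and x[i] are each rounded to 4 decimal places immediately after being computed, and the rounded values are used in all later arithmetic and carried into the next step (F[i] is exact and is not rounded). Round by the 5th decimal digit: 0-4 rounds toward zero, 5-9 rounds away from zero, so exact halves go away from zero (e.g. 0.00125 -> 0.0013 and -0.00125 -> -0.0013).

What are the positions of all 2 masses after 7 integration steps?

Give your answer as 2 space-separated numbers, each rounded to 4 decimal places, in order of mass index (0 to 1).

Answer: 4.1354 8.1261

Derivation:
Step 0: x=[4.0000 9.0000] v=[0.0000 0.0000]
Step 1: x=[4.1600 8.9200] v=[0.8000 -0.4000]
Step 2: x=[4.4160 8.7792] v=[1.2800 -0.7040]
Step 3: x=[4.6636 8.6093] v=[1.2378 -0.8493]
Step 4: x=[4.7963 8.4438] v=[0.6635 -0.8276]
Step 5: x=[4.7452 8.3065] v=[-0.2555 -0.6866]
Step 6: x=[4.5047 8.2043] v=[-1.2026 -0.5111]
Step 7: x=[4.1354 8.1261] v=[-1.8467 -0.3909]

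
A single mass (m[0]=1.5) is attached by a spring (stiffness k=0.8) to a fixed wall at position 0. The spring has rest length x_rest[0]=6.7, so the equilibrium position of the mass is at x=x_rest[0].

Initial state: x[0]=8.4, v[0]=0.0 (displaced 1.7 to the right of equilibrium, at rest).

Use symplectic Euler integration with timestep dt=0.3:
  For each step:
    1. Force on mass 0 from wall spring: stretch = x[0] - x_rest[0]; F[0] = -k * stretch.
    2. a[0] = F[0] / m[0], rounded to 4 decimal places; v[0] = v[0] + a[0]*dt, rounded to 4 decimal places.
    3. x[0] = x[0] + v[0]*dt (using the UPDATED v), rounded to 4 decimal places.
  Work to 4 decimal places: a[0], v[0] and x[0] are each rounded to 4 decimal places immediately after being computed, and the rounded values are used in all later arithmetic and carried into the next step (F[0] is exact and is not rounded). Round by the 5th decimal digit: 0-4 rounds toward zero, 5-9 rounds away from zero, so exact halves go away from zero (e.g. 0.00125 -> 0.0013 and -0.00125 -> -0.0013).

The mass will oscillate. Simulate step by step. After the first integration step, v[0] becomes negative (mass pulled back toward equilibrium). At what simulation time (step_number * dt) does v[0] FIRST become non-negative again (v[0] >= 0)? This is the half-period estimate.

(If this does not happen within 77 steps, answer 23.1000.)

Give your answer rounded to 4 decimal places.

Answer: 4.5000

Derivation:
Step 0: x=[8.4000] v=[0.0000]
Step 1: x=[8.3184] v=[-0.2720]
Step 2: x=[8.1591] v=[-0.5309]
Step 3: x=[7.9298] v=[-0.7644]
Step 4: x=[7.6414] v=[-0.9612]
Step 5: x=[7.3079] v=[-1.1118]
Step 6: x=[6.9452] v=[-1.2091]
Step 7: x=[6.5707] v=[-1.2483]
Step 8: x=[6.2024] v=[-1.2276]
Step 9: x=[5.8580] v=[-1.1480]
Step 10: x=[5.5540] v=[-1.0133]
Step 11: x=[5.3050] v=[-0.8299]
Step 12: x=[5.1230] v=[-0.6067]
Step 13: x=[5.0167] v=[-0.3544]
Step 14: x=[4.9912] v=[-0.0851]
Step 15: x=[5.0477] v=[0.1883]
First v>=0 after going negative at step 15, time=4.5000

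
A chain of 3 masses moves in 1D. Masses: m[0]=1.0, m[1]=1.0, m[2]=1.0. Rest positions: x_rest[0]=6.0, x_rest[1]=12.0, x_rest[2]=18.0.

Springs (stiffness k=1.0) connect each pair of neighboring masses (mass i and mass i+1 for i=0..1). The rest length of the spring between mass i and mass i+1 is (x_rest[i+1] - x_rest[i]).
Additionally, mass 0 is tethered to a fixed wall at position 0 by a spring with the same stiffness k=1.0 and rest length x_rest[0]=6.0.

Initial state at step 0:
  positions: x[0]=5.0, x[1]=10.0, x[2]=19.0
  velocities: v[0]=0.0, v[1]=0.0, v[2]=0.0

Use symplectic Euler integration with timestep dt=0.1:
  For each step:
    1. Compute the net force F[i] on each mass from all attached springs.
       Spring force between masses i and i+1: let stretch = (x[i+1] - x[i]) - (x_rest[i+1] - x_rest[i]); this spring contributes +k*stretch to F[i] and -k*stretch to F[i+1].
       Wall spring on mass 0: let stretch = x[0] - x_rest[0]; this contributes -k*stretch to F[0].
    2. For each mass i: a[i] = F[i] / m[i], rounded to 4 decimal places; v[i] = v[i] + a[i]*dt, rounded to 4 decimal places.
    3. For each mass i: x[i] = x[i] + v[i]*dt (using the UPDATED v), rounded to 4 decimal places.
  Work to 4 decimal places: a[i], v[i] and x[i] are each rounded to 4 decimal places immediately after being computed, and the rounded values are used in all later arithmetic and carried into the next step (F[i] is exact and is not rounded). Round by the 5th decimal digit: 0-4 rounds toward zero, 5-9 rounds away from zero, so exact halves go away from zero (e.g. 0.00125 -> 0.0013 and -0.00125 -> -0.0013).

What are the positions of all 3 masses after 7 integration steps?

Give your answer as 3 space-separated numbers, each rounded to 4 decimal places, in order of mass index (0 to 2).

Answer: 5.0466 10.9882 18.2445

Derivation:
Step 0: x=[5.0000 10.0000 19.0000] v=[0.0000 0.0000 0.0000]
Step 1: x=[5.0000 10.0400 18.9700] v=[0.0000 0.4000 -0.3000]
Step 2: x=[5.0004 10.1189 18.9107] v=[0.0040 0.7890 -0.5930]
Step 3: x=[5.0020 10.2345 18.8235] v=[0.0158 1.1563 -0.8722]
Step 4: x=[5.0059 10.3837 18.7104] v=[0.0389 1.4920 -1.1311]
Step 5: x=[5.0135 10.5624 18.5740] v=[0.0761 1.7869 -1.3638]
Step 6: x=[5.0265 10.7657 18.4175] v=[0.1296 2.0332 -1.5650]
Step 7: x=[5.0466 10.9882 18.2445] v=[0.2009 2.2245 -1.7302]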